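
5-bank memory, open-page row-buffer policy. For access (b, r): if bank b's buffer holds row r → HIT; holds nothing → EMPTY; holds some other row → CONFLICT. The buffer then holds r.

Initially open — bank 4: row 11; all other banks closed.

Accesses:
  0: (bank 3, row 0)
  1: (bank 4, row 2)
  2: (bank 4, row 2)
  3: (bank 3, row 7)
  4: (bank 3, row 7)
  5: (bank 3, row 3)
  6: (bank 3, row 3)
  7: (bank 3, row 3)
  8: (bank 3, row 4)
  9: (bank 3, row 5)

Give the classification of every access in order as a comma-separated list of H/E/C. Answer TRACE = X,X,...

step 0: bank3 None->0 [EMPTY]
step 1: bank4 11->2 [CONFLICT]
step 2: bank4 2->2 [HIT]
step 3: bank3 0->7 [CONFLICT]
step 4: bank3 7->7 [HIT]
step 5: bank3 7->3 [CONFLICT]
step 6: bank3 3->3 [HIT]
step 7: bank3 3->3 [HIT]
step 8: bank3 3->4 [CONFLICT]
step 9: bank3 4->5 [CONFLICT]

TRACE = E,C,H,C,H,C,H,H,C,C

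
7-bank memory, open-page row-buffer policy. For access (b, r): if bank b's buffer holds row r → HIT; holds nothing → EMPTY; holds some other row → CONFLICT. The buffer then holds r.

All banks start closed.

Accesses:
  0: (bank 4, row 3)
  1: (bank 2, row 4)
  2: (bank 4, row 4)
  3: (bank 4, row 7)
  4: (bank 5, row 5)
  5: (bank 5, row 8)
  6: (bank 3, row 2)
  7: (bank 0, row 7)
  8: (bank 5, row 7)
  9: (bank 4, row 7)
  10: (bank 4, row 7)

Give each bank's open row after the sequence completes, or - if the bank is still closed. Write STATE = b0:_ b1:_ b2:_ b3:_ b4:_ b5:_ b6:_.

STATE = b0:7 b1:- b2:4 b3:2 b4:7 b5:7 b6:-

  [0] b4 r3: no row ⇒ E
  [1] b2 r4: no row ⇒ E
  [2] b4 r4: had r3 ⇒ C
  [3] b4 r7: had r4 ⇒ C
  [4] b5 r5: no row ⇒ E
  [5] b5 r8: had r5 ⇒ C
  [6] b3 r2: no row ⇒ E
  [7] b0 r7: no row ⇒ E
  [8] b5 r7: had r8 ⇒ C
  [9] b4 r7: had r7 ⇒ H
  [10] b4 r7: had r7 ⇒ H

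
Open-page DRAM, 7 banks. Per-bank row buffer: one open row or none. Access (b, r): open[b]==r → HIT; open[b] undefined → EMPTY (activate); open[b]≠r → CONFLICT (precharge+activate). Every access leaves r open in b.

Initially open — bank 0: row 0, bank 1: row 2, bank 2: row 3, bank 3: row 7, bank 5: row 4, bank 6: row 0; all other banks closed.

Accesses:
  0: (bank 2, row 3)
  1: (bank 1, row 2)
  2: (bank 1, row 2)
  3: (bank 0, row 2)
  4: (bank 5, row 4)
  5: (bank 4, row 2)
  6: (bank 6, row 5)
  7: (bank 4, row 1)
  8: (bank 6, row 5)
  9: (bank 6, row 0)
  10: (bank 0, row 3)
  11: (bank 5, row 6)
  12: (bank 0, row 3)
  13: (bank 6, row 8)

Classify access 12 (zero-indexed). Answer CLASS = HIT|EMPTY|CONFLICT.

  [0] b2 r3: had r3 ⇒ H
  [1] b1 r2: had r2 ⇒ H
  [2] b1 r2: had r2 ⇒ H
  [3] b0 r2: had r0 ⇒ C
  [4] b5 r4: had r4 ⇒ H
  [5] b4 r2: no row ⇒ E
  [6] b6 r5: had r0 ⇒ C
  [7] b4 r1: had r2 ⇒ C
  [8] b6 r5: had r5 ⇒ H
  [9] b6 r0: had r5 ⇒ C
  [10] b0 r3: had r2 ⇒ C
  [11] b5 r6: had r4 ⇒ C
  [12] b0 r3: had r3 ⇒ H
  [13] b6 r8: had r0 ⇒ C

CLASS = HIT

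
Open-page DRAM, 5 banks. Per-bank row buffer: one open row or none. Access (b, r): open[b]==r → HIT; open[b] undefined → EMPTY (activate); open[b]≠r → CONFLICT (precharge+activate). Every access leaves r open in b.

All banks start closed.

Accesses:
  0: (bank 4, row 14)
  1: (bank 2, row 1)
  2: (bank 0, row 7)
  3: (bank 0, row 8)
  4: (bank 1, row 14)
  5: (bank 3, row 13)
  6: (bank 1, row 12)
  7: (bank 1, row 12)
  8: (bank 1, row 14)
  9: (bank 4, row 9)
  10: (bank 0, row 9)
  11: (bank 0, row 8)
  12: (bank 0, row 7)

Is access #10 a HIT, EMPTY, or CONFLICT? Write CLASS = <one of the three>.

  [0] b4 r14: no row ⇒ E
  [1] b2 r1: no row ⇒ E
  [2] b0 r7: no row ⇒ E
  [3] b0 r8: had r7 ⇒ C
  [4] b1 r14: no row ⇒ E
  [5] b3 r13: no row ⇒ E
  [6] b1 r12: had r14 ⇒ C
  [7] b1 r12: had r12 ⇒ H
  [8] b1 r14: had r12 ⇒ C
  [9] b4 r9: had r14 ⇒ C
  [10] b0 r9: had r8 ⇒ C
  [11] b0 r8: had r9 ⇒ C
  [12] b0 r7: had r8 ⇒ C

CLASS = CONFLICT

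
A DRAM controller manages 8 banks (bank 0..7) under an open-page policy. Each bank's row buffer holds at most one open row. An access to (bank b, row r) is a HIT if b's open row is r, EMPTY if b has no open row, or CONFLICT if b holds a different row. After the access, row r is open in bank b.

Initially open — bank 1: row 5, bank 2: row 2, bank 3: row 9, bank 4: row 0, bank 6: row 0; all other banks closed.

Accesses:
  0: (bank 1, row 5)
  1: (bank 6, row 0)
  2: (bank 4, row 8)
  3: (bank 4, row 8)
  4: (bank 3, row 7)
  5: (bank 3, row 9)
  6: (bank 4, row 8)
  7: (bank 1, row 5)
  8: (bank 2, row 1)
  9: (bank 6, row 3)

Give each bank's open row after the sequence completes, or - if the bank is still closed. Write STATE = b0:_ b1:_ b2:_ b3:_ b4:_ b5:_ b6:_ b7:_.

STATE = b0:- b1:5 b2:1 b3:9 b4:8 b5:- b6:3 b7:-

  [0] b1 r5: had r5 ⇒ H
  [1] b6 r0: had r0 ⇒ H
  [2] b4 r8: had r0 ⇒ C
  [3] b4 r8: had r8 ⇒ H
  [4] b3 r7: had r9 ⇒ C
  [5] b3 r9: had r7 ⇒ C
  [6] b4 r8: had r8 ⇒ H
  [7] b1 r5: had r5 ⇒ H
  [8] b2 r1: had r2 ⇒ C
  [9] b6 r3: had r0 ⇒ C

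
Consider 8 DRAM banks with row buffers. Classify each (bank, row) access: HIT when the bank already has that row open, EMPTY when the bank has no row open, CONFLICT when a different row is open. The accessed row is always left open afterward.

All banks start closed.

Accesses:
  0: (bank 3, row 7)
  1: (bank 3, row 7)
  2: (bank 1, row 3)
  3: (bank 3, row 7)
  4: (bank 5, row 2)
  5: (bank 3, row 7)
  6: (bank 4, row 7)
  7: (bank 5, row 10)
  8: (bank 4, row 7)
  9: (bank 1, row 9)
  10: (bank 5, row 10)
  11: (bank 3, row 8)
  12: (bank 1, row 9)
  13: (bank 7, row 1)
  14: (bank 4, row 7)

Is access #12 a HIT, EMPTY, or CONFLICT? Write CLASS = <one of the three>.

0: bank 3 row 7 — prev None → EMPTY
1: bank 3 row 7 — prev 7 → HIT
2: bank 1 row 3 — prev None → EMPTY
3: bank 3 row 7 — prev 7 → HIT
4: bank 5 row 2 — prev None → EMPTY
5: bank 3 row 7 — prev 7 → HIT
6: bank 4 row 7 — prev None → EMPTY
7: bank 5 row 10 — prev 2 → CONFLICT
8: bank 4 row 7 — prev 7 → HIT
9: bank 1 row 9 — prev 3 → CONFLICT
10: bank 5 row 10 — prev 10 → HIT
11: bank 3 row 8 — prev 7 → CONFLICT
12: bank 1 row 9 — prev 9 → HIT
13: bank 7 row 1 — prev None → EMPTY
14: bank 4 row 7 — prev 7 → HIT

CLASS = HIT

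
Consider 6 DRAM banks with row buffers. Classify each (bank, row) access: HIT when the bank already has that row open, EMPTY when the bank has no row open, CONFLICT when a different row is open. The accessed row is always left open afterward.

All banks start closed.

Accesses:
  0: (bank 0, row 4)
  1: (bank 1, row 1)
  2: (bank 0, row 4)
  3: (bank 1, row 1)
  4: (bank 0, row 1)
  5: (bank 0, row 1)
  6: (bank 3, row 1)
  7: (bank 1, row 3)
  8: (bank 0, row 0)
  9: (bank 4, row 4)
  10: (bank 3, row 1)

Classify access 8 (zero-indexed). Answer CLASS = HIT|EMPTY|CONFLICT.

CLASS = CONFLICT

#0 (0,4) E
#1 (1,1) E
#2 (0,4) H  (was 4)
#3 (1,1) H  (was 1)
#4 (0,1) C  (was 4)
#5 (0,1) H  (was 1)
#6 (3,1) E
#7 (1,3) C  (was 1)
#8 (0,0) C  (was 1)
#9 (4,4) E
#10 (3,1) H  (was 1)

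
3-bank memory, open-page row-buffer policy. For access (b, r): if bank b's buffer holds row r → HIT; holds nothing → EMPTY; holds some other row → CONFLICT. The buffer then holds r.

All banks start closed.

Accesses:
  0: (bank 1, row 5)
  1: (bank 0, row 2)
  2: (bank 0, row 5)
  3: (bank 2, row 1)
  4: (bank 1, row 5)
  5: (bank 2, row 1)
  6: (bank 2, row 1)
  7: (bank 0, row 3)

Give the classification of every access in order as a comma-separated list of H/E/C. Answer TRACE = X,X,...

step 0: bank1 None->5 [EMPTY]
step 1: bank0 None->2 [EMPTY]
step 2: bank0 2->5 [CONFLICT]
step 3: bank2 None->1 [EMPTY]
step 4: bank1 5->5 [HIT]
step 5: bank2 1->1 [HIT]
step 6: bank2 1->1 [HIT]
step 7: bank0 5->3 [CONFLICT]

TRACE = E,E,C,E,H,H,H,C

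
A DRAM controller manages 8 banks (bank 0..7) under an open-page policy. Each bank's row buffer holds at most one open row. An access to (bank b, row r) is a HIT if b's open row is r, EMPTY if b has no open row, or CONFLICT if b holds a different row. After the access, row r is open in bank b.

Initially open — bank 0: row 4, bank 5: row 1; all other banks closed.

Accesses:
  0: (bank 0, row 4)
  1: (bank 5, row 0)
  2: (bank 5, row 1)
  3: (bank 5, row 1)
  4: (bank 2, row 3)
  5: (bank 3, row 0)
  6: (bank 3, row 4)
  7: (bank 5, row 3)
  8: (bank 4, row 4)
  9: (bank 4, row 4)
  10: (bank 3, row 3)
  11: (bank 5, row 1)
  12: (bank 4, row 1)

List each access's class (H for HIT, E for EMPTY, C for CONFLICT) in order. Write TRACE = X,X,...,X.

TRACE = H,C,C,H,E,E,C,C,E,H,C,C,C

  [0] b0 r4: had r4 ⇒ H
  [1] b5 r0: had r1 ⇒ C
  [2] b5 r1: had r0 ⇒ C
  [3] b5 r1: had r1 ⇒ H
  [4] b2 r3: no row ⇒ E
  [5] b3 r0: no row ⇒ E
  [6] b3 r4: had r0 ⇒ C
  [7] b5 r3: had r1 ⇒ C
  [8] b4 r4: no row ⇒ E
  [9] b4 r4: had r4 ⇒ H
  [10] b3 r3: had r4 ⇒ C
  [11] b5 r1: had r3 ⇒ C
  [12] b4 r1: had r4 ⇒ C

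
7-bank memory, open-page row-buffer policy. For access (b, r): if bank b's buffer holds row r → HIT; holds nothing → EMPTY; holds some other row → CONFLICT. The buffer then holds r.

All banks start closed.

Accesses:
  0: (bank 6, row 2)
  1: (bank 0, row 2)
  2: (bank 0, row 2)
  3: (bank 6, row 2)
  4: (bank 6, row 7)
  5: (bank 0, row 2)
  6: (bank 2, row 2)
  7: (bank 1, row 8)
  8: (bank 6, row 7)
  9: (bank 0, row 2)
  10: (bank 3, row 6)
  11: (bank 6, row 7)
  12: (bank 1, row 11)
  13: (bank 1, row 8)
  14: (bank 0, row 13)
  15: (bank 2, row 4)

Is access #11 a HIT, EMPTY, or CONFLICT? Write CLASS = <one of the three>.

  [0] b6 r2: no row ⇒ E
  [1] b0 r2: no row ⇒ E
  [2] b0 r2: had r2 ⇒ H
  [3] b6 r2: had r2 ⇒ H
  [4] b6 r7: had r2 ⇒ C
  [5] b0 r2: had r2 ⇒ H
  [6] b2 r2: no row ⇒ E
  [7] b1 r8: no row ⇒ E
  [8] b6 r7: had r7 ⇒ H
  [9] b0 r2: had r2 ⇒ H
  [10] b3 r6: no row ⇒ E
  [11] b6 r7: had r7 ⇒ H
  [12] b1 r11: had r8 ⇒ C
  [13] b1 r8: had r11 ⇒ C
  [14] b0 r13: had r2 ⇒ C
  [15] b2 r4: had r2 ⇒ C

CLASS = HIT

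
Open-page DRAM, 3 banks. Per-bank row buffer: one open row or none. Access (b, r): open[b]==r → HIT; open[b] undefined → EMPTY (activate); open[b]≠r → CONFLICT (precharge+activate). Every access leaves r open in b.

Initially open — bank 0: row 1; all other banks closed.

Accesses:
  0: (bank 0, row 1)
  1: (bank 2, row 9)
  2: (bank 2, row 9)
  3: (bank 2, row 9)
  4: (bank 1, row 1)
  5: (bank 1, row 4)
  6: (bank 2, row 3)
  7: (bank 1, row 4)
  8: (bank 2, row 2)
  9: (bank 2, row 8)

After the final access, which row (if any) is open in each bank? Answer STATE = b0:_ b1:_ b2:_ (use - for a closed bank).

  [0] b0 r1: had r1 ⇒ H
  [1] b2 r9: no row ⇒ E
  [2] b2 r9: had r9 ⇒ H
  [3] b2 r9: had r9 ⇒ H
  [4] b1 r1: no row ⇒ E
  [5] b1 r4: had r1 ⇒ C
  [6] b2 r3: had r9 ⇒ C
  [7] b1 r4: had r4 ⇒ H
  [8] b2 r2: had r3 ⇒ C
  [9] b2 r8: had r2 ⇒ C

STATE = b0:1 b1:4 b2:8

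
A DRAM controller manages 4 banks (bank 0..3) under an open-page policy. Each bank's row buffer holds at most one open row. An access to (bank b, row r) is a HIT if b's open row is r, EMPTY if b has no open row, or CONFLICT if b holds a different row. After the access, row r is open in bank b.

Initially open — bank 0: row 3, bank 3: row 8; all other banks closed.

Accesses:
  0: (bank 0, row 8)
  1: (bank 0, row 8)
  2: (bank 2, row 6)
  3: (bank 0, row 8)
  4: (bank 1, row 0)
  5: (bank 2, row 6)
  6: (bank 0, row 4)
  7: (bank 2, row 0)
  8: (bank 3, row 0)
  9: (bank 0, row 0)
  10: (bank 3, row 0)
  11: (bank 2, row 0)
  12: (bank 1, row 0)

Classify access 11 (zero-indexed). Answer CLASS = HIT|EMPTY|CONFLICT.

CLASS = HIT

0: bank 0 row 8 — prev 3 → CONFLICT
1: bank 0 row 8 — prev 8 → HIT
2: bank 2 row 6 — prev None → EMPTY
3: bank 0 row 8 — prev 8 → HIT
4: bank 1 row 0 — prev None → EMPTY
5: bank 2 row 6 — prev 6 → HIT
6: bank 0 row 4 — prev 8 → CONFLICT
7: bank 2 row 0 — prev 6 → CONFLICT
8: bank 3 row 0 — prev 8 → CONFLICT
9: bank 0 row 0 — prev 4 → CONFLICT
10: bank 3 row 0 — prev 0 → HIT
11: bank 2 row 0 — prev 0 → HIT
12: bank 1 row 0 — prev 0 → HIT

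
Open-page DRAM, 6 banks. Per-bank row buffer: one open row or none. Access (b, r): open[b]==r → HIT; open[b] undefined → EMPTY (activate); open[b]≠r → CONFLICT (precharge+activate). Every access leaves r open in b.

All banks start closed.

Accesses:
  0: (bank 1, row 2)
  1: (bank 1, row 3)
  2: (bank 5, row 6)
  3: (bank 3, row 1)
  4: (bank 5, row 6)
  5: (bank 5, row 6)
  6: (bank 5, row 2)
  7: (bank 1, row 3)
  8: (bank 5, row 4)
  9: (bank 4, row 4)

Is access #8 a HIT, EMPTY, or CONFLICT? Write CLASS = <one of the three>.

CLASS = CONFLICT

#0 (1,2) E
#1 (1,3) C  (was 2)
#2 (5,6) E
#3 (3,1) E
#4 (5,6) H  (was 6)
#5 (5,6) H  (was 6)
#6 (5,2) C  (was 6)
#7 (1,3) H  (was 3)
#8 (5,4) C  (was 2)
#9 (4,4) E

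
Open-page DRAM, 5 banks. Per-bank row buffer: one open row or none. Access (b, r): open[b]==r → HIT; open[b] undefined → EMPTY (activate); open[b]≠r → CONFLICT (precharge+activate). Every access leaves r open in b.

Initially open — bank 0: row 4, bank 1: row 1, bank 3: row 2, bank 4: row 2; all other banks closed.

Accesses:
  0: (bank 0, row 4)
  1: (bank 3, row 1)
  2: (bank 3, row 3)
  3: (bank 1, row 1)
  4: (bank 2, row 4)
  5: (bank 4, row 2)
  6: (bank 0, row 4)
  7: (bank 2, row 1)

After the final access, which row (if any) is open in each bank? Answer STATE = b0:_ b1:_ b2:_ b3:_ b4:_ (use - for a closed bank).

STATE = b0:4 b1:1 b2:1 b3:3 b4:2

0: bank 0 row 4 — prev 4 → HIT
1: bank 3 row 1 — prev 2 → CONFLICT
2: bank 3 row 3 — prev 1 → CONFLICT
3: bank 1 row 1 — prev 1 → HIT
4: bank 2 row 4 — prev None → EMPTY
5: bank 4 row 2 — prev 2 → HIT
6: bank 0 row 4 — prev 4 → HIT
7: bank 2 row 1 — prev 4 → CONFLICT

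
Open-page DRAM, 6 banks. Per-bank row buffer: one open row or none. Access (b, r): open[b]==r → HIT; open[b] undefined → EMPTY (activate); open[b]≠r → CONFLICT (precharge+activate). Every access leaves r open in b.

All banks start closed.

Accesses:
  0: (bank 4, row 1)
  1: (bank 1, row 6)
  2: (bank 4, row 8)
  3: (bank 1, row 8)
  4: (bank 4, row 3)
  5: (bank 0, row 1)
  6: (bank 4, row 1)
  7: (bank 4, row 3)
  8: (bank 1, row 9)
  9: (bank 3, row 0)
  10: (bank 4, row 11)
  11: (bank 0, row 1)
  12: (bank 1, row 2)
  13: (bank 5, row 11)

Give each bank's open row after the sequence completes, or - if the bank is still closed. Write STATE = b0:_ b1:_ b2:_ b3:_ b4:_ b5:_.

0: bank 4 row 1 — prev None → EMPTY
1: bank 1 row 6 — prev None → EMPTY
2: bank 4 row 8 — prev 1 → CONFLICT
3: bank 1 row 8 — prev 6 → CONFLICT
4: bank 4 row 3 — prev 8 → CONFLICT
5: bank 0 row 1 — prev None → EMPTY
6: bank 4 row 1 — prev 3 → CONFLICT
7: bank 4 row 3 — prev 1 → CONFLICT
8: bank 1 row 9 — prev 8 → CONFLICT
9: bank 3 row 0 — prev None → EMPTY
10: bank 4 row 11 — prev 3 → CONFLICT
11: bank 0 row 1 — prev 1 → HIT
12: bank 1 row 2 — prev 9 → CONFLICT
13: bank 5 row 11 — prev None → EMPTY

STATE = b0:1 b1:2 b2:- b3:0 b4:11 b5:11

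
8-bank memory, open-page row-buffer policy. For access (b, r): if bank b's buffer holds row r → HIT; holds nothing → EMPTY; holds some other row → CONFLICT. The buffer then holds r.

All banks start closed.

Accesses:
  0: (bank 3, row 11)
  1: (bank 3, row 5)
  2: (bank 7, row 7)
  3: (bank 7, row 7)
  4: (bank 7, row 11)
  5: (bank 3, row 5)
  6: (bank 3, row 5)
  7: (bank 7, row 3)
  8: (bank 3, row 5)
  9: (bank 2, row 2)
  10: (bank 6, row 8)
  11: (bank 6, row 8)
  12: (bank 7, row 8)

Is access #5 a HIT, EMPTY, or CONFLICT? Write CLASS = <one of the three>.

CLASS = HIT

  [0] b3 r11: no row ⇒ E
  [1] b3 r5: had r11 ⇒ C
  [2] b7 r7: no row ⇒ E
  [3] b7 r7: had r7 ⇒ H
  [4] b7 r11: had r7 ⇒ C
  [5] b3 r5: had r5 ⇒ H
  [6] b3 r5: had r5 ⇒ H
  [7] b7 r3: had r11 ⇒ C
  [8] b3 r5: had r5 ⇒ H
  [9] b2 r2: no row ⇒ E
  [10] b6 r8: no row ⇒ E
  [11] b6 r8: had r8 ⇒ H
  [12] b7 r8: had r3 ⇒ C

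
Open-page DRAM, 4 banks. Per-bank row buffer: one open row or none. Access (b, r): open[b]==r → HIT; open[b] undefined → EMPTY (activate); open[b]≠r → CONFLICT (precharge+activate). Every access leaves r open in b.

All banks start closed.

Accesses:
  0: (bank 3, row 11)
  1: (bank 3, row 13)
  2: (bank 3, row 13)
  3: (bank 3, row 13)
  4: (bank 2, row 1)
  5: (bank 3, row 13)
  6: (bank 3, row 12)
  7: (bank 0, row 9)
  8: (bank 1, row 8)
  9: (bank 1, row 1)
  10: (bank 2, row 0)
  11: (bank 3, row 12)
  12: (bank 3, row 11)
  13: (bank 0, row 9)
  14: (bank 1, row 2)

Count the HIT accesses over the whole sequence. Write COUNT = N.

0: bank 3 row 11 — prev None → EMPTY
1: bank 3 row 13 — prev 11 → CONFLICT
2: bank 3 row 13 — prev 13 → HIT
3: bank 3 row 13 — prev 13 → HIT
4: bank 2 row 1 — prev None → EMPTY
5: bank 3 row 13 — prev 13 → HIT
6: bank 3 row 12 — prev 13 → CONFLICT
7: bank 0 row 9 — prev None → EMPTY
8: bank 1 row 8 — prev None → EMPTY
9: bank 1 row 1 — prev 8 → CONFLICT
10: bank 2 row 0 — prev 1 → CONFLICT
11: bank 3 row 12 — prev 12 → HIT
12: bank 3 row 11 — prev 12 → CONFLICT
13: bank 0 row 9 — prev 9 → HIT
14: bank 1 row 2 — prev 1 → CONFLICT

COUNT = 5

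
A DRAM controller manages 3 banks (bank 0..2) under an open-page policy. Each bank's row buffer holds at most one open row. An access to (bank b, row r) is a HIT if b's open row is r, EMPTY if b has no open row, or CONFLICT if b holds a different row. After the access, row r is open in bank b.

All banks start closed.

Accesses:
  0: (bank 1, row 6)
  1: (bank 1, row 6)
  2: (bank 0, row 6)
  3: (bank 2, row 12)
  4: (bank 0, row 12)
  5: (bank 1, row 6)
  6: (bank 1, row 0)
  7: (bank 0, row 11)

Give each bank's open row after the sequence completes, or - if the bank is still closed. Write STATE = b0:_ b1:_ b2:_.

STATE = b0:11 b1:0 b2:12

0: bank 1 row 6 — prev None → EMPTY
1: bank 1 row 6 — prev 6 → HIT
2: bank 0 row 6 — prev None → EMPTY
3: bank 2 row 12 — prev None → EMPTY
4: bank 0 row 12 — prev 6 → CONFLICT
5: bank 1 row 6 — prev 6 → HIT
6: bank 1 row 0 — prev 6 → CONFLICT
7: bank 0 row 11 — prev 12 → CONFLICT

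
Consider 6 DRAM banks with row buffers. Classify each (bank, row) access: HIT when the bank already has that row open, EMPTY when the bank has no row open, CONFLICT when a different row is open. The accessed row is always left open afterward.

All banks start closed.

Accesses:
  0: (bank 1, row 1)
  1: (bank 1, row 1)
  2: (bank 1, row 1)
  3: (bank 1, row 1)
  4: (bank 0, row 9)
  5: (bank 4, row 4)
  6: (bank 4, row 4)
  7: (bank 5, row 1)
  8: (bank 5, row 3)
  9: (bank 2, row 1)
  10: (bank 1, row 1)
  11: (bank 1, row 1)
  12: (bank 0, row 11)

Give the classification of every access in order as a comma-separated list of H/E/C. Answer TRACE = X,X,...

TRACE = E,H,H,H,E,E,H,E,C,E,H,H,C

  [0] b1 r1: no row ⇒ E
  [1] b1 r1: had r1 ⇒ H
  [2] b1 r1: had r1 ⇒ H
  [3] b1 r1: had r1 ⇒ H
  [4] b0 r9: no row ⇒ E
  [5] b4 r4: no row ⇒ E
  [6] b4 r4: had r4 ⇒ H
  [7] b5 r1: no row ⇒ E
  [8] b5 r3: had r1 ⇒ C
  [9] b2 r1: no row ⇒ E
  [10] b1 r1: had r1 ⇒ H
  [11] b1 r1: had r1 ⇒ H
  [12] b0 r11: had r9 ⇒ C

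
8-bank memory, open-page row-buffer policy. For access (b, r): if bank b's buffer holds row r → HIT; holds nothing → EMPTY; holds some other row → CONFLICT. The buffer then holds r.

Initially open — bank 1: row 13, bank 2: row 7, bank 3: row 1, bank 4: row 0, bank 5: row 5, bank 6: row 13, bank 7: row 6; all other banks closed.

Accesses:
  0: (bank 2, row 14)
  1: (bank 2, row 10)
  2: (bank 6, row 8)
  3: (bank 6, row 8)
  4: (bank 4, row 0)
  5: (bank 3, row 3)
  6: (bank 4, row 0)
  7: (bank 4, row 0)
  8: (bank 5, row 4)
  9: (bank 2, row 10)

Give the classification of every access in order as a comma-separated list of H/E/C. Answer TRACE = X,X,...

TRACE = C,C,C,H,H,C,H,H,C,H

0: bank 2 row 14 — prev 7 → CONFLICT
1: bank 2 row 10 — prev 14 → CONFLICT
2: bank 6 row 8 — prev 13 → CONFLICT
3: bank 6 row 8 — prev 8 → HIT
4: bank 4 row 0 — prev 0 → HIT
5: bank 3 row 3 — prev 1 → CONFLICT
6: bank 4 row 0 — prev 0 → HIT
7: bank 4 row 0 — prev 0 → HIT
8: bank 5 row 4 — prev 5 → CONFLICT
9: bank 2 row 10 — prev 10 → HIT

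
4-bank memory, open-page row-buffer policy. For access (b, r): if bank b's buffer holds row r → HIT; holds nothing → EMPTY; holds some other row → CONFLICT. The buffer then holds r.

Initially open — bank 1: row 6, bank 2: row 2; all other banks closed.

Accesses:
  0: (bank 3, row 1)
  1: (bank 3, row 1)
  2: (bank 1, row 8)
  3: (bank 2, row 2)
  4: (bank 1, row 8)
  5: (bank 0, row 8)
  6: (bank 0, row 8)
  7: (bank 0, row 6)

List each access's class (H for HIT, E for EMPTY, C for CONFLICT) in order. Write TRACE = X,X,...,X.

TRACE = E,H,C,H,H,E,H,C

0: bank 3 row 1 — prev None → EMPTY
1: bank 3 row 1 — prev 1 → HIT
2: bank 1 row 8 — prev 6 → CONFLICT
3: bank 2 row 2 — prev 2 → HIT
4: bank 1 row 8 — prev 8 → HIT
5: bank 0 row 8 — prev None → EMPTY
6: bank 0 row 8 — prev 8 → HIT
7: bank 0 row 6 — prev 8 → CONFLICT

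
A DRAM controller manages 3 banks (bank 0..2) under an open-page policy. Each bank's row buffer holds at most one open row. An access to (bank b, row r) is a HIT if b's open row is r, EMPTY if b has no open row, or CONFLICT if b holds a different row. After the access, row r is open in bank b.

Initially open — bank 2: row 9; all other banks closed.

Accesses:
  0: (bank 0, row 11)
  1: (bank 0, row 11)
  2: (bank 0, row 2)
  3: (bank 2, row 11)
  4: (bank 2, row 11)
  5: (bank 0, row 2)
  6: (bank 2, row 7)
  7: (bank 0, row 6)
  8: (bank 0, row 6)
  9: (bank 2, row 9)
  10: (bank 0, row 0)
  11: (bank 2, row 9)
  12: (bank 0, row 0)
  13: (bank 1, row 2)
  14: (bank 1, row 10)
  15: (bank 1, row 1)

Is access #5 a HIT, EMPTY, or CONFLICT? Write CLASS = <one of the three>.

CLASS = HIT

step 0: bank0 None->11 [EMPTY]
step 1: bank0 11->11 [HIT]
step 2: bank0 11->2 [CONFLICT]
step 3: bank2 9->11 [CONFLICT]
step 4: bank2 11->11 [HIT]
step 5: bank0 2->2 [HIT]
step 6: bank2 11->7 [CONFLICT]
step 7: bank0 2->6 [CONFLICT]
step 8: bank0 6->6 [HIT]
step 9: bank2 7->9 [CONFLICT]
step 10: bank0 6->0 [CONFLICT]
step 11: bank2 9->9 [HIT]
step 12: bank0 0->0 [HIT]
step 13: bank1 None->2 [EMPTY]
step 14: bank1 2->10 [CONFLICT]
step 15: bank1 10->1 [CONFLICT]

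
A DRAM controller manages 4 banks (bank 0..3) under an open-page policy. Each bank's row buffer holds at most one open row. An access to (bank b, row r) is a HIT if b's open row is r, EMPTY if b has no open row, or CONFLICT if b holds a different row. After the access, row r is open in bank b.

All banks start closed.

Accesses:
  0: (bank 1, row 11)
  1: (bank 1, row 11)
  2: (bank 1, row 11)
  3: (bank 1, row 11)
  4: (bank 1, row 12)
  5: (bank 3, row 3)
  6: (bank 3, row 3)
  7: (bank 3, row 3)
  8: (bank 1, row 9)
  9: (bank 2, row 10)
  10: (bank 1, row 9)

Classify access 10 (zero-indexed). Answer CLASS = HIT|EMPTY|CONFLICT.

step 0: bank1 None->11 [EMPTY]
step 1: bank1 11->11 [HIT]
step 2: bank1 11->11 [HIT]
step 3: bank1 11->11 [HIT]
step 4: bank1 11->12 [CONFLICT]
step 5: bank3 None->3 [EMPTY]
step 6: bank3 3->3 [HIT]
step 7: bank3 3->3 [HIT]
step 8: bank1 12->9 [CONFLICT]
step 9: bank2 None->10 [EMPTY]
step 10: bank1 9->9 [HIT]

CLASS = HIT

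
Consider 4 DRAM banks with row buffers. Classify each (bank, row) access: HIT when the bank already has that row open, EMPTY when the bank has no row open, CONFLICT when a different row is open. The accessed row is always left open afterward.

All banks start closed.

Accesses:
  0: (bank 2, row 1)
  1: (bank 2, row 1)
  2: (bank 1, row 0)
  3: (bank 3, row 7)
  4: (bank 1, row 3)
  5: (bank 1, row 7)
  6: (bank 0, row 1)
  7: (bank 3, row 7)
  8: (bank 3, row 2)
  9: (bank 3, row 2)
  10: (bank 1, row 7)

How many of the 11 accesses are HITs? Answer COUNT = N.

0: bank 2 row 1 — prev None → EMPTY
1: bank 2 row 1 — prev 1 → HIT
2: bank 1 row 0 — prev None → EMPTY
3: bank 3 row 7 — prev None → EMPTY
4: bank 1 row 3 — prev 0 → CONFLICT
5: bank 1 row 7 — prev 3 → CONFLICT
6: bank 0 row 1 — prev None → EMPTY
7: bank 3 row 7 — prev 7 → HIT
8: bank 3 row 2 — prev 7 → CONFLICT
9: bank 3 row 2 — prev 2 → HIT
10: bank 1 row 7 — prev 7 → HIT

COUNT = 4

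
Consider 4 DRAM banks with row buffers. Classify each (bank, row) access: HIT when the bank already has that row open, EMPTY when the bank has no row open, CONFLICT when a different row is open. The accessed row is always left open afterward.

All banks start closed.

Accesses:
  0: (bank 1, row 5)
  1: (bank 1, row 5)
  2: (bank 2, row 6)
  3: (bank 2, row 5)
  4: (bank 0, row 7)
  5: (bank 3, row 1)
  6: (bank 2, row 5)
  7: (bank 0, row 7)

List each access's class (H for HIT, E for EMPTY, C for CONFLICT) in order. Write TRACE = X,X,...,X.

0: bank 1 row 5 — prev None → EMPTY
1: bank 1 row 5 — prev 5 → HIT
2: bank 2 row 6 — prev None → EMPTY
3: bank 2 row 5 — prev 6 → CONFLICT
4: bank 0 row 7 — prev None → EMPTY
5: bank 3 row 1 — prev None → EMPTY
6: bank 2 row 5 — prev 5 → HIT
7: bank 0 row 7 — prev 7 → HIT

TRACE = E,H,E,C,E,E,H,H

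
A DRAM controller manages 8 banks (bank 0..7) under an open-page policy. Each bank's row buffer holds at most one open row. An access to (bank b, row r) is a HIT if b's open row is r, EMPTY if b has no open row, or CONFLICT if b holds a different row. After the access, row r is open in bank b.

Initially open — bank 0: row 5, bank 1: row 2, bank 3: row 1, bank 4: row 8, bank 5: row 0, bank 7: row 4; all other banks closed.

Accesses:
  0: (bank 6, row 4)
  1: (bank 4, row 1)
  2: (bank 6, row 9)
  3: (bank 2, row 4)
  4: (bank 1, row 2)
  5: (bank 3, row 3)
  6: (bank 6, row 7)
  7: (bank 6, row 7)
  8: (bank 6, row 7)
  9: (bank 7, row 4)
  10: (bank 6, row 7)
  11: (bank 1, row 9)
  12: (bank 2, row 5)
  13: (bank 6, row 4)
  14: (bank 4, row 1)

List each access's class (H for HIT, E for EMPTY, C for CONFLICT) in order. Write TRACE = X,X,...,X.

TRACE = E,C,C,E,H,C,C,H,H,H,H,C,C,C,H

0: bank 6 row 4 — prev None → EMPTY
1: bank 4 row 1 — prev 8 → CONFLICT
2: bank 6 row 9 — prev 4 → CONFLICT
3: bank 2 row 4 — prev None → EMPTY
4: bank 1 row 2 — prev 2 → HIT
5: bank 3 row 3 — prev 1 → CONFLICT
6: bank 6 row 7 — prev 9 → CONFLICT
7: bank 6 row 7 — prev 7 → HIT
8: bank 6 row 7 — prev 7 → HIT
9: bank 7 row 4 — prev 4 → HIT
10: bank 6 row 7 — prev 7 → HIT
11: bank 1 row 9 — prev 2 → CONFLICT
12: bank 2 row 5 — prev 4 → CONFLICT
13: bank 6 row 4 — prev 7 → CONFLICT
14: bank 4 row 1 — prev 1 → HIT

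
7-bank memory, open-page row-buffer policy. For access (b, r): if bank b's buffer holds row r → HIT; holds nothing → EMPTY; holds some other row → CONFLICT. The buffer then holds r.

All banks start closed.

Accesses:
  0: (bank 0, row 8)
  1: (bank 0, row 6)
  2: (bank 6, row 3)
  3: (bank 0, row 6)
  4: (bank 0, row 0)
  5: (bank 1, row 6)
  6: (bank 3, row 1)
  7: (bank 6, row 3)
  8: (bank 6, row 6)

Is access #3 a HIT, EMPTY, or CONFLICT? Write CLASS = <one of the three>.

step 0: bank0 None->8 [EMPTY]
step 1: bank0 8->6 [CONFLICT]
step 2: bank6 None->3 [EMPTY]
step 3: bank0 6->6 [HIT]
step 4: bank0 6->0 [CONFLICT]
step 5: bank1 None->6 [EMPTY]
step 6: bank3 None->1 [EMPTY]
step 7: bank6 3->3 [HIT]
step 8: bank6 3->6 [CONFLICT]

CLASS = HIT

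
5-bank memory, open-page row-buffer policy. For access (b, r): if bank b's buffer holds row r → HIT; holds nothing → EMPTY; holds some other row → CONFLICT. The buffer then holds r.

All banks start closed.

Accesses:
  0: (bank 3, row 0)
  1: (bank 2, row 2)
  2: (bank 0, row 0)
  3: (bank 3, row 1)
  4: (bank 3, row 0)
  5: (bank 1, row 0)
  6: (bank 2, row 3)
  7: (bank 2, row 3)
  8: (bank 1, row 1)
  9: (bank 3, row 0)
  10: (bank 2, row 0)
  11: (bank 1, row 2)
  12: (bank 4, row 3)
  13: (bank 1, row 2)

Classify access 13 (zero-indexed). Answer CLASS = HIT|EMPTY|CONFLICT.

step 0: bank3 None->0 [EMPTY]
step 1: bank2 None->2 [EMPTY]
step 2: bank0 None->0 [EMPTY]
step 3: bank3 0->1 [CONFLICT]
step 4: bank3 1->0 [CONFLICT]
step 5: bank1 None->0 [EMPTY]
step 6: bank2 2->3 [CONFLICT]
step 7: bank2 3->3 [HIT]
step 8: bank1 0->1 [CONFLICT]
step 9: bank3 0->0 [HIT]
step 10: bank2 3->0 [CONFLICT]
step 11: bank1 1->2 [CONFLICT]
step 12: bank4 None->3 [EMPTY]
step 13: bank1 2->2 [HIT]

CLASS = HIT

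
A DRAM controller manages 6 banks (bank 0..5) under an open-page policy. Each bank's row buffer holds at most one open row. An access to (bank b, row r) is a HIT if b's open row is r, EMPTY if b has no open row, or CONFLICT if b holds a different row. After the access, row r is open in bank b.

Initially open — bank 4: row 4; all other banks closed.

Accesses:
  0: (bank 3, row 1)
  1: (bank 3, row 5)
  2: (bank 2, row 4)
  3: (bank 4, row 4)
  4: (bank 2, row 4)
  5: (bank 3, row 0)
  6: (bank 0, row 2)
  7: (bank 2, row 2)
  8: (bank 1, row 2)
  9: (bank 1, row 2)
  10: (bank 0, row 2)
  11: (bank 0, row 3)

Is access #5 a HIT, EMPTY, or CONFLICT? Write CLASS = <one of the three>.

CLASS = CONFLICT

0: bank 3 row 1 — prev None → EMPTY
1: bank 3 row 5 — prev 1 → CONFLICT
2: bank 2 row 4 — prev None → EMPTY
3: bank 4 row 4 — prev 4 → HIT
4: bank 2 row 4 — prev 4 → HIT
5: bank 3 row 0 — prev 5 → CONFLICT
6: bank 0 row 2 — prev None → EMPTY
7: bank 2 row 2 — prev 4 → CONFLICT
8: bank 1 row 2 — prev None → EMPTY
9: bank 1 row 2 — prev 2 → HIT
10: bank 0 row 2 — prev 2 → HIT
11: bank 0 row 3 — prev 2 → CONFLICT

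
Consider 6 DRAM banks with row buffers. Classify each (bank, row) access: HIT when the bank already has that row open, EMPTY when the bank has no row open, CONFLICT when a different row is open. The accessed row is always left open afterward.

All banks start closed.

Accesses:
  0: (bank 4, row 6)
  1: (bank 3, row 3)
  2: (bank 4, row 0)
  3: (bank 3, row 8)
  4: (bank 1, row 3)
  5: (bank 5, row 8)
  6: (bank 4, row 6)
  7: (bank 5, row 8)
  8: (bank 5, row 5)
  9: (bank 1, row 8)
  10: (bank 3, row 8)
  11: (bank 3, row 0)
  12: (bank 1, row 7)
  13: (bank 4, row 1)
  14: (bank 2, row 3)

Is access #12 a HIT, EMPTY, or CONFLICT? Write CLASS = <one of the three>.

CLASS = CONFLICT

#0 (4,6) E
#1 (3,3) E
#2 (4,0) C  (was 6)
#3 (3,8) C  (was 3)
#4 (1,3) E
#5 (5,8) E
#6 (4,6) C  (was 0)
#7 (5,8) H  (was 8)
#8 (5,5) C  (was 8)
#9 (1,8) C  (was 3)
#10 (3,8) H  (was 8)
#11 (3,0) C  (was 8)
#12 (1,7) C  (was 8)
#13 (4,1) C  (was 6)
#14 (2,3) E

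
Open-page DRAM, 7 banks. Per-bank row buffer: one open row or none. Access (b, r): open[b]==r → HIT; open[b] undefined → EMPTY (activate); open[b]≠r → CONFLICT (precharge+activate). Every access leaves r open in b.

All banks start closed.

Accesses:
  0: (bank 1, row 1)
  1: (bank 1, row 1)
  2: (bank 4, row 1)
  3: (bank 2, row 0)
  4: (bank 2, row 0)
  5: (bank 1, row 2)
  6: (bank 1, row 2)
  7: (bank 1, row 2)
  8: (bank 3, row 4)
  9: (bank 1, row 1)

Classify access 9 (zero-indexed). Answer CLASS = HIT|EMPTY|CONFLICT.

0: bank 1 row 1 — prev None → EMPTY
1: bank 1 row 1 — prev 1 → HIT
2: bank 4 row 1 — prev None → EMPTY
3: bank 2 row 0 — prev None → EMPTY
4: bank 2 row 0 — prev 0 → HIT
5: bank 1 row 2 — prev 1 → CONFLICT
6: bank 1 row 2 — prev 2 → HIT
7: bank 1 row 2 — prev 2 → HIT
8: bank 3 row 4 — prev None → EMPTY
9: bank 1 row 1 — prev 2 → CONFLICT

CLASS = CONFLICT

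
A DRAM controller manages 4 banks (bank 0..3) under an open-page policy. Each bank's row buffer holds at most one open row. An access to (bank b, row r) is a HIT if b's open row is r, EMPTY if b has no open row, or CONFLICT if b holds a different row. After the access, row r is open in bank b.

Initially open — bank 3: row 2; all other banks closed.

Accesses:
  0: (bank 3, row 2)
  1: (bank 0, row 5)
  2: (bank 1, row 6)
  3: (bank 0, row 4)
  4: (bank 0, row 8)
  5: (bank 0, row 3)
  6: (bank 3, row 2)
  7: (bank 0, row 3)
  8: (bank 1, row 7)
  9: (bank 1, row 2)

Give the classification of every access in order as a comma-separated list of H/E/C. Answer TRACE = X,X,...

TRACE = H,E,E,C,C,C,H,H,C,C

  [0] b3 r2: had r2 ⇒ H
  [1] b0 r5: no row ⇒ E
  [2] b1 r6: no row ⇒ E
  [3] b0 r4: had r5 ⇒ C
  [4] b0 r8: had r4 ⇒ C
  [5] b0 r3: had r8 ⇒ C
  [6] b3 r2: had r2 ⇒ H
  [7] b0 r3: had r3 ⇒ H
  [8] b1 r7: had r6 ⇒ C
  [9] b1 r2: had r7 ⇒ C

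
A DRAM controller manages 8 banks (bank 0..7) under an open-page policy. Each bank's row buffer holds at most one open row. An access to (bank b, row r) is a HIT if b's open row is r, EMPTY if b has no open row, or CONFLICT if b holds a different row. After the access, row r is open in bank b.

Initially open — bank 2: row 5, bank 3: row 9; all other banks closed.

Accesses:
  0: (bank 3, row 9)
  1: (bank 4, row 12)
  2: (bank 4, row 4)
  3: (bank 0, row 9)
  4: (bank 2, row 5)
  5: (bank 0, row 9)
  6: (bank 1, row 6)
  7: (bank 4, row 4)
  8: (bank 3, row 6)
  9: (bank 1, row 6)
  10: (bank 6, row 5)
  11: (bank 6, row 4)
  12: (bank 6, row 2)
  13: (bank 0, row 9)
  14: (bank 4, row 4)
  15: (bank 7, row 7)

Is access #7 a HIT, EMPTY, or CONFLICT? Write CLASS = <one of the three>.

CLASS = HIT

  [0] b3 r9: had r9 ⇒ H
  [1] b4 r12: no row ⇒ E
  [2] b4 r4: had r12 ⇒ C
  [3] b0 r9: no row ⇒ E
  [4] b2 r5: had r5 ⇒ H
  [5] b0 r9: had r9 ⇒ H
  [6] b1 r6: no row ⇒ E
  [7] b4 r4: had r4 ⇒ H
  [8] b3 r6: had r9 ⇒ C
  [9] b1 r6: had r6 ⇒ H
  [10] b6 r5: no row ⇒ E
  [11] b6 r4: had r5 ⇒ C
  [12] b6 r2: had r4 ⇒ C
  [13] b0 r9: had r9 ⇒ H
  [14] b4 r4: had r4 ⇒ H
  [15] b7 r7: no row ⇒ E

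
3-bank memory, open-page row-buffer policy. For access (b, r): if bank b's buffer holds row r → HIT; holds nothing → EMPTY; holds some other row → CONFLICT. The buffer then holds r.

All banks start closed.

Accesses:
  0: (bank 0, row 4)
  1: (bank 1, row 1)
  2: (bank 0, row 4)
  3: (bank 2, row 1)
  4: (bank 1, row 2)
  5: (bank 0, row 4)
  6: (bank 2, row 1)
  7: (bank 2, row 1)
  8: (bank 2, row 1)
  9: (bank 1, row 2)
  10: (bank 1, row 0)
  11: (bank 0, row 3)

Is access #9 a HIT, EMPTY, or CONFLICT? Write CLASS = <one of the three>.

CLASS = HIT

0: bank 0 row 4 — prev None → EMPTY
1: bank 1 row 1 — prev None → EMPTY
2: bank 0 row 4 — prev 4 → HIT
3: bank 2 row 1 — prev None → EMPTY
4: bank 1 row 2 — prev 1 → CONFLICT
5: bank 0 row 4 — prev 4 → HIT
6: bank 2 row 1 — prev 1 → HIT
7: bank 2 row 1 — prev 1 → HIT
8: bank 2 row 1 — prev 1 → HIT
9: bank 1 row 2 — prev 2 → HIT
10: bank 1 row 0 — prev 2 → CONFLICT
11: bank 0 row 3 — prev 4 → CONFLICT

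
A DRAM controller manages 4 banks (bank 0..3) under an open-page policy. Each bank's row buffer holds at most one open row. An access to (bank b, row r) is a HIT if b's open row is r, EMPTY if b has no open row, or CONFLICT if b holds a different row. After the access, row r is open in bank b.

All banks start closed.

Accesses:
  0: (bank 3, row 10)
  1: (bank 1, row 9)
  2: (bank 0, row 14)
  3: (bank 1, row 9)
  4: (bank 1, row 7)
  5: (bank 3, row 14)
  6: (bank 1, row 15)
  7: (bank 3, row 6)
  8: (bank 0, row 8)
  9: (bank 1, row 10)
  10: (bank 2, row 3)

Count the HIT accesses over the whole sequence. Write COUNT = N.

#0 (3,10) E
#1 (1,9) E
#2 (0,14) E
#3 (1,9) H  (was 9)
#4 (1,7) C  (was 9)
#5 (3,14) C  (was 10)
#6 (1,15) C  (was 7)
#7 (3,6) C  (was 14)
#8 (0,8) C  (was 14)
#9 (1,10) C  (was 15)
#10 (2,3) E

COUNT = 1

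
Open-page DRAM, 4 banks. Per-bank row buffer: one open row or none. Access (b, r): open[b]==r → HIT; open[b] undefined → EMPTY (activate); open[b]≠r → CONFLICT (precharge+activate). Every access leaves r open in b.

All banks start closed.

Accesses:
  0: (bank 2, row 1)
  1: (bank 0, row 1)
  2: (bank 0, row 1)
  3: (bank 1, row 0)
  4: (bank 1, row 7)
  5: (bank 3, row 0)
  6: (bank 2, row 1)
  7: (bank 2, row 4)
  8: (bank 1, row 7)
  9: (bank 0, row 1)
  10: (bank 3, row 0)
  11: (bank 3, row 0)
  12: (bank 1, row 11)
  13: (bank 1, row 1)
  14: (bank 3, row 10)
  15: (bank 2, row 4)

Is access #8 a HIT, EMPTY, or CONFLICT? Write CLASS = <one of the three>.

CLASS = HIT

  [0] b2 r1: no row ⇒ E
  [1] b0 r1: no row ⇒ E
  [2] b0 r1: had r1 ⇒ H
  [3] b1 r0: no row ⇒ E
  [4] b1 r7: had r0 ⇒ C
  [5] b3 r0: no row ⇒ E
  [6] b2 r1: had r1 ⇒ H
  [7] b2 r4: had r1 ⇒ C
  [8] b1 r7: had r7 ⇒ H
  [9] b0 r1: had r1 ⇒ H
  [10] b3 r0: had r0 ⇒ H
  [11] b3 r0: had r0 ⇒ H
  [12] b1 r11: had r7 ⇒ C
  [13] b1 r1: had r11 ⇒ C
  [14] b3 r10: had r0 ⇒ C
  [15] b2 r4: had r4 ⇒ H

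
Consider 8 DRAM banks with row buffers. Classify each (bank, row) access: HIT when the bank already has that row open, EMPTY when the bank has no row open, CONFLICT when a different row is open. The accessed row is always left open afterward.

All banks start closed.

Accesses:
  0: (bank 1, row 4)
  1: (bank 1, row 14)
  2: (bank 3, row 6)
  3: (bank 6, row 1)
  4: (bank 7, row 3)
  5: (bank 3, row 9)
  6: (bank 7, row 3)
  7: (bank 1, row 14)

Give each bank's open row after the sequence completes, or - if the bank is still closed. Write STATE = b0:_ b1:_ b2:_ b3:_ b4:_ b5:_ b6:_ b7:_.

#0 (1,4) E
#1 (1,14) C  (was 4)
#2 (3,6) E
#3 (6,1) E
#4 (7,3) E
#5 (3,9) C  (was 6)
#6 (7,3) H  (was 3)
#7 (1,14) H  (was 14)

STATE = b0:- b1:14 b2:- b3:9 b4:- b5:- b6:1 b7:3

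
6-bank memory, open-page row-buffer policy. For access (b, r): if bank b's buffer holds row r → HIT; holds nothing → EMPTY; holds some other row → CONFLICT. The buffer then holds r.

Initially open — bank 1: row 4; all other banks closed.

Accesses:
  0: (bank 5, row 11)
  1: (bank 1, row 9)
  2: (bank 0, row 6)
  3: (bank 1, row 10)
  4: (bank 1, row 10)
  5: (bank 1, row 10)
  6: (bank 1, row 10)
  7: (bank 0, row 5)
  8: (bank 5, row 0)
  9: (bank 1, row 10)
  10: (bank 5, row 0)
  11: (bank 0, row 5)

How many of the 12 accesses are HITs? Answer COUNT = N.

COUNT = 6

0: bank 5 row 11 — prev None → EMPTY
1: bank 1 row 9 — prev 4 → CONFLICT
2: bank 0 row 6 — prev None → EMPTY
3: bank 1 row 10 — prev 9 → CONFLICT
4: bank 1 row 10 — prev 10 → HIT
5: bank 1 row 10 — prev 10 → HIT
6: bank 1 row 10 — prev 10 → HIT
7: bank 0 row 5 — prev 6 → CONFLICT
8: bank 5 row 0 — prev 11 → CONFLICT
9: bank 1 row 10 — prev 10 → HIT
10: bank 5 row 0 — prev 0 → HIT
11: bank 0 row 5 — prev 5 → HIT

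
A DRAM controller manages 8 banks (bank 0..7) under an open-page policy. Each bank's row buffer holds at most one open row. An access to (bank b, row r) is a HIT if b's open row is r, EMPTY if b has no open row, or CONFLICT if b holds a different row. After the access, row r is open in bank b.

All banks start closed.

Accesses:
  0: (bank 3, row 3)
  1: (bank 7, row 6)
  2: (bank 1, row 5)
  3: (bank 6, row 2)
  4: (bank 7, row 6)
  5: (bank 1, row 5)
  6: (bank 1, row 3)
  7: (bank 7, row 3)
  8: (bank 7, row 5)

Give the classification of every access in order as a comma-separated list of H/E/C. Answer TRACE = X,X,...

TRACE = E,E,E,E,H,H,C,C,C

step 0: bank3 None->3 [EMPTY]
step 1: bank7 None->6 [EMPTY]
step 2: bank1 None->5 [EMPTY]
step 3: bank6 None->2 [EMPTY]
step 4: bank7 6->6 [HIT]
step 5: bank1 5->5 [HIT]
step 6: bank1 5->3 [CONFLICT]
step 7: bank7 6->3 [CONFLICT]
step 8: bank7 3->5 [CONFLICT]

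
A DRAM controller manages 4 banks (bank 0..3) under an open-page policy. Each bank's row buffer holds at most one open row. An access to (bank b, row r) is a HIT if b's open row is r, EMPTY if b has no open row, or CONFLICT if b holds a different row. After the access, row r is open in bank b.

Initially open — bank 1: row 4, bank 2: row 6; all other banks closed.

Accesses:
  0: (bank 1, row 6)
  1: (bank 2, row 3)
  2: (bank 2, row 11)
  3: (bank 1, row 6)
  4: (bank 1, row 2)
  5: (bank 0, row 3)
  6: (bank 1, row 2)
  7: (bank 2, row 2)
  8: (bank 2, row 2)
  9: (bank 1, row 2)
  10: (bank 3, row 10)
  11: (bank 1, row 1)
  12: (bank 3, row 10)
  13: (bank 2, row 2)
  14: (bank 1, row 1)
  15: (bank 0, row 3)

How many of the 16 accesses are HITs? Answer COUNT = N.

#0 (1,6) C  (was 4)
#1 (2,3) C  (was 6)
#2 (2,11) C  (was 3)
#3 (1,6) H  (was 6)
#4 (1,2) C  (was 6)
#5 (0,3) E
#6 (1,2) H  (was 2)
#7 (2,2) C  (was 11)
#8 (2,2) H  (was 2)
#9 (1,2) H  (was 2)
#10 (3,10) E
#11 (1,1) C  (was 2)
#12 (3,10) H  (was 10)
#13 (2,2) H  (was 2)
#14 (1,1) H  (was 1)
#15 (0,3) H  (was 3)

COUNT = 8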